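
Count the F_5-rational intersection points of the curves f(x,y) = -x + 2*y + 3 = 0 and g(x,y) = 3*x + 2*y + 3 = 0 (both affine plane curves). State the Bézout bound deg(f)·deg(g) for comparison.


Common zeros: {(0, 1)}; count = 1; Bézout bound = 1.

deg(f) = 1, deg(g) = 1, so Bézout bound = 1.
Scan x ∈ F_5. For each x, list the y ∈ F_5 with f(x, y) ≡ 0 and those with g(x, y) ≡ 0 (mod 5); the common zeros in that column are the intersection.
  x = 0: f ≡ 0 at y ∈ {1}; g ≡ 0 at y ∈ {1}; common: {1}.
  x = 1: f ≡ 0 at y ∈ {4}; g ≡ 0 at y ∈ {2}; common: ∅.
  x = 2: f ≡ 0 at y ∈ {2}; g ≡ 0 at y ∈ {3}; common: ∅.
  x = 3: f ≡ 0 at y ∈ {0}; g ≡ 0 at y ∈ {4}; common: ∅.
  x = 4: f ≡ 0 at y ∈ {3}; g ≡ 0 at y ∈ {0}; common: ∅.
Collecting: common zeros = {(0, 1)}, so the count is 1.
Comparison with the Bézout bound: 1 ≤ 1 = deg(f)·deg(g), as expected for curves with no common component (the bound is attained).


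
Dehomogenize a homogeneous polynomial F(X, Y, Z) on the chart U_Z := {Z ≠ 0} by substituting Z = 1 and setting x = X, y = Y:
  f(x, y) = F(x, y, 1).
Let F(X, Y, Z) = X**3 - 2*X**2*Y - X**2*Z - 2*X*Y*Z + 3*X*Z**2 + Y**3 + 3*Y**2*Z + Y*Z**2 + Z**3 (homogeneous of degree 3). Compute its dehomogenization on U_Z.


f(x, y) = x**3 - 2*x**2*y - x**2 - 2*x*y + 3*x + y**3 + 3*y**2 + y + 1

On U_Z we set Z = 1. Each monomial c·X^i·Y^j·Z^k in F becomes c·x^i·y^j·1^k = c·x^i·y^j.
Substituting Z = 1: F(X, Y, 1) = x**3 - 2*x**2*y - x**2 - 2*x*y + 3*x + y**3 + 3*y**2 + y + 1.
Note: deg(f) ≤ deg(F) = 3; strict inequality happens when F is divisible by Z (lost terms).


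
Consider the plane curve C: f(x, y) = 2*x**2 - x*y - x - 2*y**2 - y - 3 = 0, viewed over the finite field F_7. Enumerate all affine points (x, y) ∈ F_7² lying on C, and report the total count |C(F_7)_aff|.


Affine F_7-points: {(1, 2), (1, 4), (3, 6), (4, 2), (4, 6), (5, 0), (5, 4), (6, 0)}; count = 8.

For each of the 49 pairs (x, y) ∈ F_7², evaluate f(x, y) mod 7. Record the zeros.
  x = 0: [0↦4, 1↦1, 2↦1, 3↦4, 4↦3, 5↦5, 6↦3]  zeros at y ∈ ∅
  x = 1: [0↦5, 1↦1, 2↦0, 3↦2, 4↦0, 5↦1, 6↦5]  zeros at y ∈ {2, 4}
  x = 2: [0↦3, 1↦5, 2↦3, 3↦4, 4↦1, 5↦1, 6↦4]  zeros at y ∈ ∅
  x = 3: [0↦5, 1↦6, 2↦3, 3↦3, 4↦6, 5↦5, 6↦0]  zeros at y ∈ {6}
  x = 4: [0↦4, 1↦4, 2↦0, 3↦6, 4↦1, 5↦6, 6↦0]  zeros at y ∈ {2, 6}
  x = 5: [0↦0, 1↦6, 2↦1, 3↦6, 4↦0, 5↦4, 6↦4]  zeros at y ∈ {0, 4}
  x = 6: [0↦0, 1↦5, 2↦6, 3↦3, 4↦3, 5↦6, 6↦5]  zeros at y ∈ {0}
Collecting zeros: affine points = {(1, 2), (1, 4), (3, 6), (4, 2), (4, 6), (5, 0), (5, 4), (6, 0)}.
Total count |C(F_7)_aff| = 8.


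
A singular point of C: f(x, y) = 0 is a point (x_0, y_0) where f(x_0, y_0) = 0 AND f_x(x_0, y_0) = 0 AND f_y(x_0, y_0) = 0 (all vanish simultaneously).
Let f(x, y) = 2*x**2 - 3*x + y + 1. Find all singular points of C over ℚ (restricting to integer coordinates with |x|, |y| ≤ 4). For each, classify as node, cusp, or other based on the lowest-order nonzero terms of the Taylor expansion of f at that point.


No singular points in the scanned grid; C is smooth there.

Compute partial derivatives:
  f_x = 4*x - 3.
  f_y = 1.
f_y = 1 is a nonzero constant, so f_y never vanishes: no point (x, y) can satisfy f = f_x = f_y = 0. In particular no (x, y) ∈ {−4, ..., 4}² is singular; the curve is smooth.


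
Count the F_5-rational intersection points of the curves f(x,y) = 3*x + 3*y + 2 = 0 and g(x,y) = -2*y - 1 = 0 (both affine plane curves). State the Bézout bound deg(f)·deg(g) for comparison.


Common zeros: {(4, 2)}; count = 1; Bézout bound = 1.

deg(f) = 1, deg(g) = 1, so Bézout bound = 1.
Scan x ∈ F_5. For each x, list the y ∈ F_5 with f(x, y) ≡ 0 and those with g(x, y) ≡ 0 (mod 5); the common zeros in that column are the intersection.
  x = 0: f ≡ 0 at y ∈ {1}; g ≡ 0 at y ∈ {2}; common: ∅.
  x = 1: f ≡ 0 at y ∈ {0}; g ≡ 0 at y ∈ {2}; common: ∅.
  x = 2: f ≡ 0 at y ∈ {4}; g ≡ 0 at y ∈ {2}; common: ∅.
  x = 3: f ≡ 0 at y ∈ {3}; g ≡ 0 at y ∈ {2}; common: ∅.
  x = 4: f ≡ 0 at y ∈ {2}; g ≡ 0 at y ∈ {2}; common: {2}.
Collecting: common zeros = {(4, 2)}, so the count is 1.
Comparison with the Bézout bound: 1 ≤ 1 = deg(f)·deg(g), as expected for curves with no common component (the bound is attained).


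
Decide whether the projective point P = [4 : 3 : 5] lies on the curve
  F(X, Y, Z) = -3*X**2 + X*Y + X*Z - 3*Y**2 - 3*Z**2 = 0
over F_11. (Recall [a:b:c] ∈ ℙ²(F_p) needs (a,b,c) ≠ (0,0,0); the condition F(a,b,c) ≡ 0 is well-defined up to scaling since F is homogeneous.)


F(4,3,5) ≡ 3 (mod 11); P is NOT on the curve.

Evaluate F(4, 3, 5) term-by-term (mod 11).
  -3*X**2 ↦ -3·16·1·1 = -48
  X*Y ↦ 1·4·3·1 = 12
  X*Z ↦ 1·4·1·5 = 20
  -3*Y**2 ↦ -3·1·9·1 = -27
  -3*Z**2 ↦ -3·1·1·25 = -75
Sum: F(4, 3, 5) = (-48) + (12) + (20) + (-27) + (-75) = -118.
Reducing mod 11: -118 ≡ 3 (mod 11).
Since F(a, b, c) ≡ 3 ≠ 0 (mod 11), P does NOT lie on the curve.


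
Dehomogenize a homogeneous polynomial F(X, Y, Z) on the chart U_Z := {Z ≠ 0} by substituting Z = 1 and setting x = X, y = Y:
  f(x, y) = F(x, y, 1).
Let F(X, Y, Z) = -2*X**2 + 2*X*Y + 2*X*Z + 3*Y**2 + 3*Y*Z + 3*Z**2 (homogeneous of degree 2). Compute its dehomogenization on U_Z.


f(x, y) = -2*x**2 + 2*x*y + 2*x + 3*y**2 + 3*y + 3

On U_Z we set Z = 1. Each monomial c·X^i·Y^j·Z^k in F becomes c·x^i·y^j·1^k = c·x^i·y^j.
Substituting Z = 1: F(X, Y, 1) = -2*x**2 + 2*x*y + 2*x + 3*y**2 + 3*y + 3.
Note: deg(f) ≤ deg(F) = 2; strict inequality happens when F is divisible by Z (lost terms).


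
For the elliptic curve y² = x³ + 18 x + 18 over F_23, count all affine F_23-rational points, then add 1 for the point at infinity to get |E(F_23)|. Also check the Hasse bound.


Affine points = {(0, 8), (0, 15), (2, 4), (2, 19), (4, 4), (4, 19), (5, 7), (5, 16), (7, 2), (7, 21), (9, 9), (9, 14), (10, 5), (10, 18), (11, 11), (11, 12), (14, 1), (14, 22), (15, 11), (15, 12), (16, 3), (16, 20), (17, 4), (17, 19), (20, 11), (20, 12)}; affine count = 26; |E(F_23)| = 27.

Discriminant check: Δ ∝ 4a³ + 27b² = 4·18³ + 27·18² = 4·5832 + 27·324 ≡ 14 (mod 23). Nonzero ⇒ E is nonsingular.
For each x ∈ F_23, compute rhs = x³ + 18·x + 18 mod 23, then count y ∈ F_23 with y² ≡ rhs.
  x = 0: rhs = 18, matching y values: 8, 15 (2 points).
  x = 1: rhs = 14, matching y values: none (0 points).
  x = 2: rhs = 16, matching y values: 4, 19 (2 points).
  x = 3: rhs = 7, matching y values: none (0 points).
  x = 4: rhs = 16, matching y values: 4, 19 (2 points).
  x = 5: rhs = 3, matching y values: 7, 16 (2 points).
  x = 6: rhs = 20, matching y values: none (0 points).
  x = 7: rhs = 4, matching y values: 2, 21 (2 points).
  x = 8: rhs = 7, matching y values: none (0 points).
  x = 9: rhs = 12, matching y values: 9, 14 (2 points).
  x = 10: rhs = 2, matching y values: 5, 18 (2 points).
  x = 11: rhs = 6, matching y values: 11, 12 (2 points).
  x = 12: rhs = 7, matching y values: none (0 points).
  x = 13: rhs = 11, matching y values: none (0 points).
  x = 14: rhs = 1, matching y values: 1, 22 (2 points).
  x = 15: rhs = 6, matching y values: 11, 12 (2 points).
  x = 16: rhs = 9, matching y values: 3, 20 (2 points).
  x = 17: rhs = 16, matching y values: 4, 19 (2 points).
  x = 18: rhs = 10, matching y values: none (0 points).
  x = 19: rhs = 20, matching y values: none (0 points).
  x = 20: rhs = 6, matching y values: 11, 12 (2 points).
  x = 21: rhs = 20, matching y values: none (0 points).
  x = 22: rhs = 22, matching y values: none (0 points).
Total affine count: 26.
Full point count |E(F_23)| = 26 + 1 = 27.
Hasse bound: |27 − (23+1)| = |3| = 3 ≤ 2√23 ≈ 9.5917 ✓.


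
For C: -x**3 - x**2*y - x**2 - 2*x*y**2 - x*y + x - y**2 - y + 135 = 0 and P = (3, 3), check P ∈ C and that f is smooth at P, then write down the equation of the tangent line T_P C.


Tangent line at P: -71*x - 55*y + 378 = 0.

Step 1: f(3, 3) = 0, so P lies on C.
Step 2: partial derivatives
  f_x(x, y) = -3*x**2 - 2*x*y - 2*x - 2*y**2 - y + 1, f_y(x, y) = -x**2 - 4*x*y - x - 2*y - 1.
  f_x(P) = -71, f_y(P) = -55 (gradient nonzero, so P is smooth).
Step 3: tangent line at P: -71·(x − 3) + -55·(y − 3) = 0.
Expanding: -71*x - 55*y + 378 = 0.


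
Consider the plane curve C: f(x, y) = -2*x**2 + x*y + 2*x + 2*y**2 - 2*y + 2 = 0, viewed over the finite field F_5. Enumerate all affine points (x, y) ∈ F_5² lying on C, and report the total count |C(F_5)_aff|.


Affine F_5-points: {(1, 4), (2, 1), (2, 4), (3, 0), (3, 2), (4, 2)}; count = 6.

For each of the 25 pairs (x, y) ∈ F_5², evaluate f(x, y) mod 5. Record the zeros.
  x = 0: [0↦2, 1↦2, 2↦1, 3↦4, 4↦1]  zeros at y ∈ ∅
  x = 1: [0↦2, 1↦3, 2↦3, 3↦2, 4↦0]  zeros at y ∈ {4}
  x = 2: [0↦3, 1↦0, 2↦1, 3↦1, 4↦0]  zeros at y ∈ {1, 4}
  x = 3: [0↦0, 1↦3, 2↦0, 3↦1, 4↦1]  zeros at y ∈ {0, 2}
  x = 4: [0↦3, 1↦2, 2↦0, 3↦2, 4↦3]  zeros at y ∈ {2}
Collecting zeros: affine points = {(1, 4), (2, 1), (2, 4), (3, 0), (3, 2), (4, 2)}.
Total count |C(F_5)_aff| = 6.


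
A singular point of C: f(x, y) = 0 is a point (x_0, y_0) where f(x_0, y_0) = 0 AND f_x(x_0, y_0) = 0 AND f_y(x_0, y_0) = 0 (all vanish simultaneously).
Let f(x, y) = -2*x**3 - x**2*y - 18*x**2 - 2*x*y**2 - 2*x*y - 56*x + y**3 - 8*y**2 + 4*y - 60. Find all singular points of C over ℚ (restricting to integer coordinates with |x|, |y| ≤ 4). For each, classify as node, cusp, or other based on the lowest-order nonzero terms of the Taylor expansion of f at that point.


Singular points: {(-3, 1)}; classification: node.

Compute partial derivatives:
  f_x = -6*x**2 - 2*x*y - 36*x - 2*y**2 - 2*y - 56.
  f_y = -x**2 - 4*x*y - 2*x + 3*y**2 - 16*y + 4.
Scan x_0 ∈ {−4, ..., 4}. For each x_0, f_y(x_0, y) is a polynomial in y; find its integer roots y ∈ {−4, ..., 4}, then test f_x and f at those candidates.
  x = -4: f_y(-4, y) = 3*y**2 - 4; no integer root y with |y| ≤ 4.
  x = -3: f_y(-3, y) = 3*y**2 - 4*y + 1; vanishes at y ∈ {1}. (-3, 1): f_x = 0, f = 0 — SINGULAR.
  x = -2: f_y(-2, y) = 3*y**2 - 8*y + 4; vanishes at y ∈ {2}. (-2, 2): f_x = -12 ≠ 0.
  x = -1: f_y(-1, y) = 3*y**2 - 12*y + 5; no integer root y with |y| ≤ 4.
  x = 0: f_y(0, y) = 3*y**2 - 16*y + 4; no integer root y with |y| ≤ 4.
  x = 1: f_y(1, y) = 3*y**2 - 20*y + 1; no integer root y with |y| ≤ 4.
  x = 2: f_y(2, y) = 3*y**2 - 24*y - 4; no integer root y with |y| ≤ 4.
  x = 3: f_y(3, y) = 3*y**2 - 28*y - 11; no integer root y with |y| ≤ 4.
  x = 4: f_y(4, y) = 3*y**2 - 32*y - 20; no integer root y with |y| ≤ 4.
Only singular point on the grid: (-3, 1).
Classify: substitute x = -3 + u, y = 1 + v and expand: f = -2*u**3 - u**2*v - u**2 - 2*u*v**2 + v**3 + v**2.
No constant or linear terms (consistent with a singular point). Quadratic part: -u**2 + v**2. Cubic part: -2*u**3 - u**2*v - 2*u*v**2 + v**3.
The quadratic part v**2 - u**2 = (v − u)(v + u) splits into two distinct linear factors, so there are two distinct tangent lines y − 1 = ±(x − -3) — this is a node (ordinary double point).
Classification: node.


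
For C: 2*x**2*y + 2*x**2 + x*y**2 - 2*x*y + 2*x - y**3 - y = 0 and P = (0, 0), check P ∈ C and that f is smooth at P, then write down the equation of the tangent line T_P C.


Tangent line at P: 2*x - y = 0.

Step 1: f(0, 0) = 0, so P lies on C.
Step 2: partial derivatives
  f_x(x, y) = 4*x*y + 4*x + y**2 - 2*y + 2, f_y(x, y) = 2*x**2 + 2*x*y - 2*x - 3*y**2 - 1.
  f_x(P) = 2, f_y(P) = -1 (gradient nonzero, so P is smooth).
Step 3: tangent line at P: 2·(x − 0) + -1·(y − 0) = 0.
Expanding: 2*x - y = 0.


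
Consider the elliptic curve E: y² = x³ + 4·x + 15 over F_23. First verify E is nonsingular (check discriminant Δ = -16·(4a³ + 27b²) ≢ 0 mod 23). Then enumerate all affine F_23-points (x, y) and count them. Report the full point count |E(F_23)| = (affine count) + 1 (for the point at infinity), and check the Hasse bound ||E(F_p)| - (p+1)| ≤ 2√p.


Affine points = {(2, 10), (2, 13), (3, 10), (3, 13), (4, 7), (4, 16), (6, 5), (6, 18), (7, 8), (7, 15), (14, 3), (14, 20), (15, 0), (16, 9), (16, 14), (18, 10), (18, 13), (19, 2), (19, 21)}; affine count = 19; |E(F_23)| = 20.

Discriminant check: Δ ∝ 4a³ + 27b² = 4·4³ + 27·15² = 4·64 + 27·225 ≡ 6 (mod 23). Nonzero ⇒ E is nonsingular.
For each x ∈ F_23, compute rhs = x³ + 4·x + 15 mod 23, then count y ∈ F_23 with y² ≡ rhs.
  x = 0: rhs = 15, matching y values: none (0 points).
  x = 1: rhs = 20, matching y values: none (0 points).
  x = 2: rhs = 8, matching y values: 10, 13 (2 points).
  x = 3: rhs = 8, matching y values: 10, 13 (2 points).
  x = 4: rhs = 3, matching y values: 7, 16 (2 points).
  x = 5: rhs = 22, matching y values: none (0 points).
  x = 6: rhs = 2, matching y values: 5, 18 (2 points).
  x = 7: rhs = 18, matching y values: 8, 15 (2 points).
  x = 8: rhs = 7, matching y values: none (0 points).
  x = 9: rhs = 21, matching y values: none (0 points).
  x = 10: rhs = 20, matching y values: none (0 points).
  x = 11: rhs = 10, matching y values: none (0 points).
  x = 12: rhs = 20, matching y values: none (0 points).
  x = 13: rhs = 10, matching y values: none (0 points).
  x = 14: rhs = 9, matching y values: 3, 20 (2 points).
  x = 15: rhs = 0, matching y values: 0 (1 points).
  x = 16: rhs = 12, matching y values: 9, 14 (2 points).
  x = 17: rhs = 5, matching y values: none (0 points).
  x = 18: rhs = 8, matching y values: 10, 13 (2 points).
  x = 19: rhs = 4, matching y values: 2, 21 (2 points).
  x = 20: rhs = 22, matching y values: none (0 points).
  x = 21: rhs = 22, matching y values: none (0 points).
  x = 22: rhs = 10, matching y values: none (0 points).
Total affine count: 19.
Full point count |E(F_23)| = 19 + 1 = 20.
Hasse bound: |20 − (23+1)| = |-4| = 4 ≤ 2√23 ≈ 9.5917 ✓.


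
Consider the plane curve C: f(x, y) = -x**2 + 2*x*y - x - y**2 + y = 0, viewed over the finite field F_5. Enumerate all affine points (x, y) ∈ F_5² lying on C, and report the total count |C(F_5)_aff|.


Affine F_5-points: {(0, 0), (0, 1), (1, 1), (1, 2), (2, 2), (2, 3), (3, 3), (3, 4), (4, 0), (4, 4)}; count = 10.

For each of the 25 pairs (x, y) ∈ F_5², evaluate f(x, y) mod 5. Record the zeros.
  x = 0: [0↦0, 1↦0, 2↦3, 3↦4, 4↦3]  zeros at y ∈ {0, 1}
  x = 1: [0↦3, 1↦0, 2↦0, 3↦3, 4↦4]  zeros at y ∈ {1, 2}
  x = 2: [0↦4, 1↦3, 2↦0, 3↦0, 4↦3]  zeros at y ∈ {2, 3}
  x = 3: [0↦3, 1↦4, 2↦3, 3↦0, 4↦0]  zeros at y ∈ {3, 4}
  x = 4: [0↦0, 1↦3, 2↦4, 3↦3, 4↦0]  zeros at y ∈ {0, 4}
Collecting zeros: affine points = {(0, 0), (0, 1), (1, 1), (1, 2), (2, 2), (2, 3), (3, 3), (3, 4), (4, 0), (4, 4)}.
Total count |C(F_5)_aff| = 10.


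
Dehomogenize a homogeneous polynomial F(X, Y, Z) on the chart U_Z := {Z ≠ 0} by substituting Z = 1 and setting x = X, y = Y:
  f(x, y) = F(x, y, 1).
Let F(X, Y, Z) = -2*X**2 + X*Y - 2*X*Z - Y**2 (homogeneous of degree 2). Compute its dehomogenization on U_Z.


f(x, y) = -2*x**2 + x*y - 2*x - y**2

On U_Z we set Z = 1. Each monomial c·X^i·Y^j·Z^k in F becomes c·x^i·y^j·1^k = c·x^i·y^j.
Substituting Z = 1: F(X, Y, 1) = -2*x**2 + x*y - 2*x - y**2.
Note: deg(f) ≤ deg(F) = 2; strict inequality happens when F is divisible by Z (lost terms).


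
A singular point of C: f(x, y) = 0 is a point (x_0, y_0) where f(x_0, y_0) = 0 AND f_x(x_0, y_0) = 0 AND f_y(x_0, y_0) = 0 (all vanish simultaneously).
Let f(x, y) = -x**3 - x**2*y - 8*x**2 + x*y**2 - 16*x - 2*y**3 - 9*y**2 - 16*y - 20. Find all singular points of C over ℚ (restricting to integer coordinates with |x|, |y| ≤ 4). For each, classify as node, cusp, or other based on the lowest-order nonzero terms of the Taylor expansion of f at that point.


Singular points: {(-2, -2)}; classification: cusp.

Compute partial derivatives:
  f_x = -3*x**2 - 2*x*y - 16*x + y**2 - 16.
  f_y = -x**2 + 2*x*y - 6*y**2 - 18*y - 16.
Scan x_0 ∈ {−4, ..., 4}. For each x_0, f_y(x_0, y) is a polynomial in y; find its integer roots y ∈ {−4, ..., 4}, then test f_x and f at those candidates.
  x = -4: f_y(-4, y) = -6*y**2 - 26*y - 32; no integer root y with |y| ≤ 4.
  x = -3: f_y(-3, y) = -6*y**2 - 24*y - 25; no integer root y with |y| ≤ 4.
  x = -2: f_y(-2, y) = -6*y**2 - 22*y - 20; vanishes at y ∈ {-2}. (-2, -2): f_x = 0, f = 0 — SINGULAR.
  x = -1: f_y(-1, y) = -6*y**2 - 20*y - 17; no integer root y with |y| ≤ 4.
  x = 0: f_y(0, y) = -6*y**2 - 18*y - 16; no integer root y with |y| ≤ 4.
  x = 1: f_y(1, y) = -6*y**2 - 16*y - 17; no integer root y with |y| ≤ 4.
  x = 2: f_y(2, y) = -6*y**2 - 14*y - 20; no integer root y with |y| ≤ 4.
  x = 3: f_y(3, y) = -6*y**2 - 12*y - 25; no integer root y with |y| ≤ 4.
  x = 4: f_y(4, y) = -6*y**2 - 10*y - 32; no integer root y with |y| ≤ 4.
Only singular point on the grid: (-2, -2).
Classify: substitute x = -2 + u, y = -2 + v and expand: f = -u**3 - u**2*v + u*v**2 - 2*v**3 + v**2.
No constant or linear terms (consistent with a singular point). Quadratic part: v**2. Cubic part: -u**3 - u**2*v + u*v**2 - 2*v**3.
The quadratic part v**2 is a perfect square, so there is a single (double) tangent line v = 0, i.e. y = -2. Restricting the cubic part to that line (v = 0) leaves -u**3 ≠ 0, so f is not divisible by v and the branch is v² ≈ u**3 to lowest order — this is a cusp.
Classification: cusp.


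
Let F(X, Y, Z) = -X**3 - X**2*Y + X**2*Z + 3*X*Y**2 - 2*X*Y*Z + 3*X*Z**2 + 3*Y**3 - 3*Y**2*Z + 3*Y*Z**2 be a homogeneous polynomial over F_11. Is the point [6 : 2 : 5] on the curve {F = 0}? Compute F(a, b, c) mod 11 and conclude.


F(6,2,5) ≡ 1 (mod 11); P is NOT on the curve.

Evaluate F(6, 2, 5) term-by-term (mod 11).
  -X**3 ↦ -1·216·1·1 = -216
  -X**2*Y ↦ -1·36·2·1 = -72
  X**2*Z ↦ 1·36·1·5 = 180
  3*X*Y**2 ↦ 3·6·4·1 = 72
  -2*X*Y*Z ↦ -2·6·2·5 = -120
  3*X*Z**2 ↦ 3·6·1·25 = 450
  3*Y**3 ↦ 3·1·8·1 = 24
  -3*Y**2*Z ↦ -3·1·4·5 = -60
  3*Y*Z**2 ↦ 3·1·2·25 = 150
Sum: F(6, 2, 5) = (-216) + (-72) + (180) + (72) + (-120) + (450) + (24) + (-60) + (150) = 408.
Reducing mod 11: 408 ≡ 1 (mod 11).
Since F(a, b, c) ≡ 1 ≠ 0 (mod 11), P does NOT lie on the curve.


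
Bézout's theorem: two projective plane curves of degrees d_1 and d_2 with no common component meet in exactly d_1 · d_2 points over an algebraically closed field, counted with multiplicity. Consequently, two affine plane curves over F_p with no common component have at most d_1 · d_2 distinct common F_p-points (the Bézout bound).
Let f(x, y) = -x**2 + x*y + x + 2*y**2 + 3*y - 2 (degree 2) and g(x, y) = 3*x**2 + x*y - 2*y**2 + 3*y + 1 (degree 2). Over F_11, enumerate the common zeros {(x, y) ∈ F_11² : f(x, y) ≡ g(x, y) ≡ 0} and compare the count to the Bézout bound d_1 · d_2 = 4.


Common zeros: ∅; count = 0; Bézout bound = 4.

deg(f) = 2, deg(g) = 2, so Bézout bound = 4.
Scan x ∈ F_11. For each x, list the y ∈ F_11 with f(x, y) ≡ 0 and those with g(x, y) ≡ 0 (mod 11); the common zeros in that column are the intersection.
  x = 0: f ≡ 0 at y ∈ {6, 9}; g ≡ 0 at y ∈ ∅; common: ∅.
  x = 1: f ≡ 0 at y ∈ ∅; g ≡ 0 at y ∈ {6, 7}; common: ∅.
  x = 2: f ≡ 0 at y ∈ ∅; g ≡ 0 at y ∈ ∅; common: ∅.
  x = 3: f ≡ 0 at y ∈ {1, 7}; g ≡ 0 at y ∈ ∅; common: ∅.
  x = 4: f ≡ 0 at y ∈ ∅; g ≡ 0 at y ∈ {2, 7}; common: ∅.
  x = 5: f ≡ 0 at y ∈ {0, 7}; g ≡ 0 at y ∈ {5, 10}; common: ∅.
  x = 6: f ≡ 0 at y ∈ ∅; g ≡ 0 at y ∈ ∅; common: ∅.
  x = 7: f ≡ 0 at y ∈ {0, 6}; g ≡ 0 at y ∈ ∅; common: ∅.
  x = 8: f ≡ 0 at y ∈ ∅; g ≡ 0 at y ∈ {5, 6}; common: ∅.
  x = 9: f ≡ 0 at y ∈ ∅; g ≡ 0 at y ∈ ∅; common: ∅.
  x = 10: f ≡ 0 at y ∈ {1, 9}; g ≡ 0 at y ∈ {2, 10}; common: ∅.
Collecting: common zeros = ∅, so the count is 0.
Comparison with the Bézout bound: 0 ≤ 4 = deg(f)·deg(g), as expected for curves with no common component (the affine F_11-count falls short of the bound because intersections may lie at infinity, over extension fields, or carry multiplicity).


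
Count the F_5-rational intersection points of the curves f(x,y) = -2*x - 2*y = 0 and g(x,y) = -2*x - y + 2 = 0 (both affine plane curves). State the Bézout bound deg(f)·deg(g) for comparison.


Common zeros: {(2, 3)}; count = 1; Bézout bound = 1.

deg(f) = 1, deg(g) = 1, so Bézout bound = 1.
Scan x ∈ F_5. For each x, list the y ∈ F_5 with f(x, y) ≡ 0 and those with g(x, y) ≡ 0 (mod 5); the common zeros in that column are the intersection.
  x = 0: f ≡ 0 at y ∈ {0}; g ≡ 0 at y ∈ {2}; common: ∅.
  x = 1: f ≡ 0 at y ∈ {4}; g ≡ 0 at y ∈ {0}; common: ∅.
  x = 2: f ≡ 0 at y ∈ {3}; g ≡ 0 at y ∈ {3}; common: {3}.
  x = 3: f ≡ 0 at y ∈ {2}; g ≡ 0 at y ∈ {1}; common: ∅.
  x = 4: f ≡ 0 at y ∈ {1}; g ≡ 0 at y ∈ {4}; common: ∅.
Collecting: common zeros = {(2, 3)}, so the count is 1.
Comparison with the Bézout bound: 1 ≤ 1 = deg(f)·deg(g), as expected for curves with no common component (the bound is attained).


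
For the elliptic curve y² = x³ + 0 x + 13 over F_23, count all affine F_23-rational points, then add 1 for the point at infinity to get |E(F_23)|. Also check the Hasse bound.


Affine points = {(0, 6), (0, 17), (4, 10), (4, 13), (5, 0), (9, 11), (9, 12), (10, 1), (10, 22), (12, 4), (12, 19), (13, 5), (13, 18), (17, 2), (17, 21), (18, 7), (18, 16), (19, 8), (19, 15), (20, 3), (20, 20), (22, 9), (22, 14)}; affine count = 23; |E(F_23)| = 24.

Discriminant check: Δ ∝ 4a³ + 27b² = 4·0³ + 27·13² = 4·0 + 27·169 ≡ 9 (mod 23). Nonzero ⇒ E is nonsingular.
For each x ∈ F_23, compute rhs = x³ + 0·x + 13 mod 23, then count y ∈ F_23 with y² ≡ rhs.
  x = 0: rhs = 13, matching y values: 6, 17 (2 points).
  x = 1: rhs = 14, matching y values: none (0 points).
  x = 2: rhs = 21, matching y values: none (0 points).
  x = 3: rhs = 17, matching y values: none (0 points).
  x = 4: rhs = 8, matching y values: 10, 13 (2 points).
  x = 5: rhs = 0, matching y values: 0 (1 points).
  x = 6: rhs = 22, matching y values: none (0 points).
  x = 7: rhs = 11, matching y values: none (0 points).
  x = 8: rhs = 19, matching y values: none (0 points).
  x = 9: rhs = 6, matching y values: 11, 12 (2 points).
  x = 10: rhs = 1, matching y values: 1, 22 (2 points).
  x = 11: rhs = 10, matching y values: none (0 points).
  x = 12: rhs = 16, matching y values: 4, 19 (2 points).
  x = 13: rhs = 2, matching y values: 5, 18 (2 points).
  x = 14: rhs = 20, matching y values: none (0 points).
  x = 15: rhs = 7, matching y values: none (0 points).
  x = 16: rhs = 15, matching y values: none (0 points).
  x = 17: rhs = 4, matching y values: 2, 21 (2 points).
  x = 18: rhs = 3, matching y values: 7, 16 (2 points).
  x = 19: rhs = 18, matching y values: 8, 15 (2 points).
  x = 20: rhs = 9, matching y values: 3, 20 (2 points).
  x = 21: rhs = 5, matching y values: none (0 points).
  x = 22: rhs = 12, matching y values: 9, 14 (2 points).
Total affine count: 23.
Full point count |E(F_23)| = 23 + 1 = 24.
Hasse bound: |24 − (23+1)| = |0| = 0 ≤ 2√23 ≈ 9.5917 ✓.


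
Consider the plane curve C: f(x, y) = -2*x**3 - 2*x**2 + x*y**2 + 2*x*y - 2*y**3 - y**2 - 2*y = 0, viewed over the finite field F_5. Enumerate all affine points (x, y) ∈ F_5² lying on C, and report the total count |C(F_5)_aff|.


Affine F_5-points: {(0, 0), (0, 1), (1, 2), (4, 0)}; count = 4.

For each of the 25 pairs (x, y) ∈ F_5², evaluate f(x, y) mod 5. Record the zeros.
  x = 0: [0↦0, 1↦0, 2↦1, 3↦1, 4↦3]  zeros at y ∈ {0, 1}
  x = 1: [0↦1, 1↦4, 2↦0, 3↦2, 4↦3]  zeros at y ∈ {2}
  x = 2: [0↦1, 1↦2, 2↦3, 3↦2, 4↦2]  zeros at y ∈ ∅
  x = 3: [0↦3, 1↦2, 2↦3, 3↦4, 4↦3]  zeros at y ∈ ∅
  x = 4: [0↦0, 1↦2, 2↦3, 3↦1, 4↦4]  zeros at y ∈ {0}
Collecting zeros: affine points = {(0, 0), (0, 1), (1, 2), (4, 0)}.
Total count |C(F_5)_aff| = 4.


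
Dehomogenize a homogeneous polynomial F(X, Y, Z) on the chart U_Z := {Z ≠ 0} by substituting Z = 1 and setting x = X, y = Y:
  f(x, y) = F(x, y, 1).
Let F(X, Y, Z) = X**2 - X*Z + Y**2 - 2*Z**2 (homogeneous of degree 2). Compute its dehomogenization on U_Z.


f(x, y) = x**2 - x + y**2 - 2

On U_Z we set Z = 1. Each monomial c·X^i·Y^j·Z^k in F becomes c·x^i·y^j·1^k = c·x^i·y^j.
Substituting Z = 1: F(X, Y, 1) = x**2 - x + y**2 - 2.
Note: deg(f) ≤ deg(F) = 2; strict inequality happens when F is divisible by Z (lost terms).


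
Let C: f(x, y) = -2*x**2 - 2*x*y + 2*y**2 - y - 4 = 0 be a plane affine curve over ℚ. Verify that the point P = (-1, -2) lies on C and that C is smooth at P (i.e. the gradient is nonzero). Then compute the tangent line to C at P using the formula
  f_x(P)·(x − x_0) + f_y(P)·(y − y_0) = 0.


Tangent line at P: 8*x - 7*y - 6 = 0.

Step 1: f(-1, -2) = 0, so P lies on C.
Step 2: partial derivatives
  f_x(x, y) = -4*x - 2*y, f_y(x, y) = -2*x + 4*y - 1.
  f_x(P) = 8, f_y(P) = -7 (gradient nonzero, so P is smooth).
Step 3: tangent line at P: 8·(x − -1) + -7·(y − -2) = 0.
Expanding: 8*x - 7*y - 6 = 0.


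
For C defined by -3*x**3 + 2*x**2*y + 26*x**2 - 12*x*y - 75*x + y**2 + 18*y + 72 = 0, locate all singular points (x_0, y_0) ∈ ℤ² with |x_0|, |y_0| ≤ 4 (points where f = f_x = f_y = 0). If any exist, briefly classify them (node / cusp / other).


Singular points: {(3, 0)}; classification: node.

Compute partial derivatives:
  f_x = -9*x**2 + 4*x*y + 52*x - 12*y - 75.
  f_y = 2*x**2 - 12*x + 2*y + 18.
Scan x_0 ∈ {−4, ..., 4}. For each x_0, f_y(x_0, y) is a polynomial in y; find its integer roots y ∈ {−4, ..., 4}, then test f_x and f at those candidates.
  x = -4: f_y(-4, y) = 2*y + 98; no integer root y with |y| ≤ 4.
  x = -3: f_y(-3, y) = 2*y + 72; no integer root y with |y| ≤ 4.
  x = -2: f_y(-2, y) = 2*y + 50; no integer root y with |y| ≤ 4.
  x = -1: f_y(-1, y) = 2*y + 32; no integer root y with |y| ≤ 4.
  x = 0: f_y(0, y) = 2*y + 18; no integer root y with |y| ≤ 4.
  x = 1: f_y(1, y) = 2*y + 8; vanishes at y ∈ {-4}. (1, -4): f_x = 0 but f = 4 ≠ 0.
  x = 2: f_y(2, y) = 2*y + 2; vanishes at y ∈ {-1}. (2, -1): f_x = -3 ≠ 0.
  x = 3: f_y(3, y) = 2*y; vanishes at y ∈ {0}. (3, 0): f_x = 0, f = 0 — SINGULAR.
  x = 4: f_y(4, y) = 2*y + 2; vanishes at y ∈ {-1}. (4, -1): f_x = -15 ≠ 0.
Only singular point on the grid: (3, 0).
Classify: substitute x = 3 + u, y = 0 + v and expand: f = -3*u**3 + 2*u**2*v - u**2 + v**2.
No constant or linear terms (consistent with a singular point). Quadratic part: -u**2 + v**2. Cubic part: -3*u**3 + 2*u**2*v.
The quadratic part v**2 - u**2 = (v − u)(v + u) splits into two distinct linear factors, so there are two distinct tangent lines y − 0 = ±(x − 3) — this is a node (ordinary double point).
Classification: node.


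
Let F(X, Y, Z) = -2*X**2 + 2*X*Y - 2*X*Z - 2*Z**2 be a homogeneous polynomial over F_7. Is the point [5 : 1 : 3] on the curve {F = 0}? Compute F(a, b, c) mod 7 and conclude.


F(5,1,3) ≡ 3 (mod 7); P is NOT on the curve.

Evaluate F(5, 1, 3) term-by-term (mod 7).
  -2*X**2 ↦ -2·25·1·1 = -50
  2*X*Y ↦ 2·5·1·1 = 10
  -2*X*Z ↦ -2·5·1·3 = -30
  -2*Z**2 ↦ -2·1·1·9 = -18
Sum: F(5, 1, 3) = (-50) + (10) + (-30) + (-18) = -88.
Reducing mod 7: -88 ≡ 3 (mod 7).
Since F(a, b, c) ≡ 3 ≠ 0 (mod 7), P does NOT lie on the curve.


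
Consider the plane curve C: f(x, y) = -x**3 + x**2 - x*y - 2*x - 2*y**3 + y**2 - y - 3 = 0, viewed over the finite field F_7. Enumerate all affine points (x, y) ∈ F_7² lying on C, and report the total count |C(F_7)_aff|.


Affine F_7-points: {(0, 4), (1, 2), (1, 3), (1, 6), (3, 3), (4, 3), (6, 1), (6, 5)}; count = 8.

For each of the 49 pairs (x, y) ∈ F_7², evaluate f(x, y) mod 7. Record the zeros.
  x = 0: [0↦4, 1↦2, 2↦4, 3↦5, 4↦0, 5↦5, 6↦1]  zeros at y ∈ {4}
  x = 1: [0↦2, 1↦6, 2↦0, 3↦0, 4↦1, 5↦5, 6↦0]  zeros at y ∈ {2, 3, 6}
  x = 2: [0↦3, 1↦6, 2↦6, 3↦5, 4↦5, 5↦1, 6↦2]  zeros at y ∈ ∅
  x = 3: [0↦1, 1↦3, 2↦2, 3↦0, 4↦6, 5↦1, 6↦1]  zeros at y ∈ {3}
  x = 4: [0↦4, 1↦5, 2↦3, 3↦0, 4↦5, 5↦6, 6↦5]  zeros at y ∈ {3}
  x = 5: [0↦6, 1↦6, 2↦3, 3↦6, 4↦3, 5↦3, 6↦1]  zeros at y ∈ ∅
  x = 6: [0↦1, 1↦0, 2↦3, 3↦5, 4↦1, 5↦0, 6↦4]  zeros at y ∈ {1, 5}
Collecting zeros: affine points = {(0, 4), (1, 2), (1, 3), (1, 6), (3, 3), (4, 3), (6, 1), (6, 5)}.
Total count |C(F_7)_aff| = 8.


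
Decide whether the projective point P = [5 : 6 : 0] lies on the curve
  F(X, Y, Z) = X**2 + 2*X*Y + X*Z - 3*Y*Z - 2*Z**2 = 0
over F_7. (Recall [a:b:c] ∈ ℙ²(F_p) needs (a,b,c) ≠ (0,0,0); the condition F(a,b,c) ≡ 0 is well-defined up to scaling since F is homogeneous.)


F(5,6,0) ≡ 1 (mod 7); P is NOT on the curve.

Evaluate F(5, 6, 0) term-by-term (mod 7).
  X**2 ↦ 1·25·1·1 = 25
  2*X*Y ↦ 2·5·6·1 = 60
  X*Z ↦ 1·5·1·0 = 0
  -3*Y*Z ↦ -3·1·6·0 = 0
  -2*Z**2 ↦ -2·1·1·0 = 0
Sum: F(5, 6, 0) = (25) + (60) + (0) + (0) + (0) = 85.
Reducing mod 7: 85 ≡ 1 (mod 7).
Since F(a, b, c) ≡ 1 ≠ 0 (mod 7), P does NOT lie on the curve.


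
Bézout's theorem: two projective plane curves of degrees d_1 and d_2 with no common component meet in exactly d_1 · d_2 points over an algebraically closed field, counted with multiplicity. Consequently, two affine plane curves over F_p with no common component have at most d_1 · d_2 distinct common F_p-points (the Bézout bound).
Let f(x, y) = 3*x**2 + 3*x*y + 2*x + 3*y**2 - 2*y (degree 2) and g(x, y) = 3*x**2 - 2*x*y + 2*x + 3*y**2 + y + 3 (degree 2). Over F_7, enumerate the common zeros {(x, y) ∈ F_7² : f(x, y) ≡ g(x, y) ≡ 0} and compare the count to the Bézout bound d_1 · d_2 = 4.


Common zeros: ∅; count = 0; Bézout bound = 4.

deg(f) = 2, deg(g) = 2, so Bézout bound = 4.
Scan x ∈ F_7. For each x, list the y ∈ F_7 with f(x, y) ≡ 0 and those with g(x, y) ≡ 0 (mod 7); the common zeros in that column are the intersection.
  x = 0: f ≡ 0 at y ∈ {0, 3}; g ≡ 0 at y ∈ {1}; common: ∅.
  x = 1: f ≡ 0 at y ∈ {3, 6}; g ≡ 0 at y ∈ ∅; common: ∅.
  x = 2: f ≡ 0 at y ∈ ∅; g ≡ 0 at y ∈ ∅; common: ∅.
  x = 3: f ≡ 0 at y ∈ ∅; g ≡ 0 at y ∈ ∅; common: ∅.
  x = 4: f ≡ 0 at y ∈ {0, 6}; g ≡ 0 at y ∈ ∅; common: ∅.
  x = 5: f ≡ 0 at y ∈ ∅; g ≡ 0 at y ∈ ∅; common: ∅.
  x = 6: f ≡ 0 at y ∈ ∅; g ≡ 0 at y ∈ ∅; common: ∅.
Collecting: common zeros = ∅, so the count is 0.
Comparison with the Bézout bound: 0 ≤ 4 = deg(f)·deg(g), as expected for curves with no common component (the affine F_7-count falls short of the bound because intersections may lie at infinity, over extension fields, or carry multiplicity).


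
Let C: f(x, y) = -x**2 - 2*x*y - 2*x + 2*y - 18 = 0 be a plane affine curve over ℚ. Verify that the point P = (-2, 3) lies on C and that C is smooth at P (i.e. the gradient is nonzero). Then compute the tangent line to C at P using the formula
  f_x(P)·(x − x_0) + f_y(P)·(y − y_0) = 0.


Tangent line at P: -4*x + 6*y - 26 = 0.

Step 1: f(-2, 3) = 0, so P lies on C.
Step 2: partial derivatives
  f_x(x, y) = -2*x - 2*y - 2, f_y(x, y) = 2 - 2*x.
  f_x(P) = -4, f_y(P) = 6 (gradient nonzero, so P is smooth).
Step 3: tangent line at P: -4·(x − -2) + 6·(y − 3) = 0.
Expanding: -4*x + 6*y - 26 = 0.


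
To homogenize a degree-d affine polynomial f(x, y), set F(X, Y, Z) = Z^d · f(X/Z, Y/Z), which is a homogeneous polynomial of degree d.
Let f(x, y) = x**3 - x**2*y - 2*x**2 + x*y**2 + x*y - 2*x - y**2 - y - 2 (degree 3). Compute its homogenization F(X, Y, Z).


F(X, Y, Z) = X**3 - X**2*Y - 2*X**2*Z + X*Y**2 + X*Y*Z - 2*X*Z**2 - Y**2*Z - Y*Z**2 - 2*Z**3

deg(f) = 3.
Substitute x = X/Z, y = Y/Z into f, then multiply by Z^3.
  monomial 1·x^3·y^0 ↦ 1·X^3·Y^0·Z^0.
  monomial -1·x^2·y^1 ↦ -1·X^2·Y^1·Z^0.
  monomial -2·x^2·y^0 ↦ -2·X^2·Y^0·Z^1.
  monomial 1·x^1·y^2 ↦ 1·X^1·Y^2·Z^0.
  monomial 1·x^1·y^1 ↦ 1·X^1·Y^1·Z^1.
  monomial -2·x^1·y^0 ↦ -2·X^1·Y^0·Z^2.
  monomial -1·x^0·y^2 ↦ -1·X^0·Y^2·Z^1.
  monomial -1·x^0·y^1 ↦ -1·X^0·Y^1·Z^2.
  monomial -2·x^0·y^0 ↦ -2·X^0·Y^0·Z^3.
Collecting: F(X, Y, Z) = X**3 - X**2*Y - 2*X**2*Z + X*Y**2 + X*Y*Z - 2*X*Z**2 - Y**2*Z - Y*Z**2 - 2*Z**3.


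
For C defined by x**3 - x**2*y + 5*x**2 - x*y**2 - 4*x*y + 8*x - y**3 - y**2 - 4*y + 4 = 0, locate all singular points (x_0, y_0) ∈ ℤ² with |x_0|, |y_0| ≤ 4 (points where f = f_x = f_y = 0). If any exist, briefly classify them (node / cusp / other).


Singular points: {(-2, 0)}; classification: node.

Compute partial derivatives:
  f_x = 3*x**2 - 2*x*y + 10*x - y**2 - 4*y + 8.
  f_y = -x**2 - 2*x*y - 4*x - 3*y**2 - 2*y - 4.
Scan x_0 ∈ {−4, ..., 4}. For each x_0, f_y(x_0, y) is a polynomial in y; find its integer roots y ∈ {−4, ..., 4}, then test f_x and f at those candidates.
  x = -4: f_y(-4, y) = -3*y**2 + 6*y - 4; no integer root y with |y| ≤ 4.
  x = -3: f_y(-3, y) = -3*y**2 + 4*y - 1; vanishes at y ∈ {1}. (-3, 1): f_x = 6 ≠ 0.
  x = -2: f_y(-2, y) = -3*y**2 + 2*y; vanishes at y ∈ {0}. (-2, 0): f_x = 0, f = 0 — SINGULAR.
  x = -1: f_y(-1, y) = -3*y**2 - 1; no integer root y with |y| ≤ 4.
  x = 0: f_y(0, y) = -3*y**2 - 2*y - 4; no integer root y with |y| ≤ 4.
  x = 1: f_y(1, y) = -3*y**2 - 4*y - 9; no integer root y with |y| ≤ 4.
  x = 2: f_y(2, y) = -3*y**2 - 6*y - 16; no integer root y with |y| ≤ 4.
  x = 3: f_y(3, y) = -3*y**2 - 8*y - 25; no integer root y with |y| ≤ 4.
  x = 4: f_y(4, y) = -3*y**2 - 10*y - 36; no integer root y with |y| ≤ 4.
Only singular point on the grid: (-2, 0).
Classify: substitute x = -2 + u, y = 0 + v and expand: f = u**3 - u**2*v - u**2 - u*v**2 - v**3 + v**2.
No constant or linear terms (consistent with a singular point). Quadratic part: -u**2 + v**2. Cubic part: u**3 - u**2*v - u*v**2 - v**3.
The quadratic part v**2 - u**2 = (v − u)(v + u) splits into two distinct linear factors, so there are two distinct tangent lines y − 0 = ±(x − -2) — this is a node (ordinary double point).
Classification: node.


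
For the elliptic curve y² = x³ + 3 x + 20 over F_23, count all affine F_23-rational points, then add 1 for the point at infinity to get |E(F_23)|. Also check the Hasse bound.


Affine points = {(1, 1), (1, 22), (4, 2), (4, 21), (6, 1), (6, 22), (7, 4), (7, 19), (8, 2), (8, 21), (11, 2), (11, 21), (12, 6), (12, 17), (13, 5), (13, 18), (14, 0), (15, 6), (15, 17), (16, 1), (16, 22), (17, 4), (17, 19), (18, 8), (18, 15), (19, 6), (19, 17), (21, 11), (21, 12), (22, 4), (22, 19)}; affine count = 31; |E(F_23)| = 32.

Discriminant check: Δ ∝ 4a³ + 27b² = 4·3³ + 27·20² = 4·27 + 27·400 ≡ 6 (mod 23). Nonzero ⇒ E is nonsingular.
For each x ∈ F_23, compute rhs = x³ + 3·x + 20 mod 23, then count y ∈ F_23 with y² ≡ rhs.
  x = 0: rhs = 20, matching y values: none (0 points).
  x = 1: rhs = 1, matching y values: 1, 22 (2 points).
  x = 2: rhs = 11, matching y values: none (0 points).
  x = 3: rhs = 10, matching y values: none (0 points).
  x = 4: rhs = 4, matching y values: 2, 21 (2 points).
  x = 5: rhs = 22, matching y values: none (0 points).
  x = 6: rhs = 1, matching y values: 1, 22 (2 points).
  x = 7: rhs = 16, matching y values: 4, 19 (2 points).
  x = 8: rhs = 4, matching y values: 2, 21 (2 points).
  x = 9: rhs = 17, matching y values: none (0 points).
  x = 10: rhs = 15, matching y values: none (0 points).
  x = 11: rhs = 4, matching y values: 2, 21 (2 points).
  x = 12: rhs = 13, matching y values: 6, 17 (2 points).
  x = 13: rhs = 2, matching y values: 5, 18 (2 points).
  x = 14: rhs = 0, matching y values: 0 (1 points).
  x = 15: rhs = 13, matching y values: 6, 17 (2 points).
  x = 16: rhs = 1, matching y values: 1, 22 (2 points).
  x = 17: rhs = 16, matching y values: 4, 19 (2 points).
  x = 18: rhs = 18, matching y values: 8, 15 (2 points).
  x = 19: rhs = 13, matching y values: 6, 17 (2 points).
  x = 20: rhs = 7, matching y values: none (0 points).
  x = 21: rhs = 6, matching y values: 11, 12 (2 points).
  x = 22: rhs = 16, matching y values: 4, 19 (2 points).
Total affine count: 31.
Full point count |E(F_23)| = 31 + 1 = 32.
Hasse bound: |32 − (23+1)| = |8| = 8 ≤ 2√23 ≈ 9.5917 ✓.


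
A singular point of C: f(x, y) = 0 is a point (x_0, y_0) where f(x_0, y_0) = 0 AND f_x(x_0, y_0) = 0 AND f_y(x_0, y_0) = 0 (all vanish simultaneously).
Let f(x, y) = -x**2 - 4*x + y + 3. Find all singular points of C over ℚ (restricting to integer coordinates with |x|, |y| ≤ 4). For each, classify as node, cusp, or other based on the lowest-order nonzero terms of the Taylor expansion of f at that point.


No singular points in the scanned grid; C is smooth there.

Compute partial derivatives:
  f_x = -2*x - 4.
  f_y = 1.
f_y = 1 is a nonzero constant, so f_y never vanishes: no point (x, y) can satisfy f = f_x = f_y = 0. In particular no (x, y) ∈ {−4, ..., 4}² is singular; the curve is smooth.


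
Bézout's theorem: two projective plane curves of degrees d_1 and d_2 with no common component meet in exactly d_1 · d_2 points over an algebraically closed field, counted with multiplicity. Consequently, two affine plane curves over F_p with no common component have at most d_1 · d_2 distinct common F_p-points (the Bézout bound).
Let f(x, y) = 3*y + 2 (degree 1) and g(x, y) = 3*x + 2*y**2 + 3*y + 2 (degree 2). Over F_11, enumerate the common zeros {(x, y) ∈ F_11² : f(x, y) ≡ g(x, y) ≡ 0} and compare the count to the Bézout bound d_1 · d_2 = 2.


Common zeros: {(5, 3)}; count = 1; Bézout bound = 2.

deg(f) = 1, deg(g) = 2, so Bézout bound = 2.
Scan x ∈ F_11. For each x, list the y ∈ F_11 with f(x, y) ≡ 0 and those with g(x, y) ≡ 0 (mod 11); the common zeros in that column are the intersection.
  x = 0: f ≡ 0 at y ∈ {3}; g ≡ 0 at y ∈ {7, 8}; common: ∅.
  x = 1: f ≡ 0 at y ∈ {3}; g ≡ 0 at y ∈ ∅; common: ∅.
  x = 2: f ≡ 0 at y ∈ {3}; g ≡ 0 at y ∈ {2}; common: ∅.
  x = 3: f ≡ 0 at y ∈ {3}; g ≡ 0 at y ∈ {0, 4}; common: ∅.
  x = 4: f ≡ 0 at y ∈ {3}; g ≡ 0 at y ∈ ∅; common: ∅.
  x = 5: f ≡ 0 at y ∈ {3}; g ≡ 0 at y ∈ {1, 3}; common: {3}.
  x = 6: f ≡ 0 at y ∈ {3}; g ≡ 0 at y ∈ {6, 9}; common: ∅.
  x = 7: f ≡ 0 at y ∈ {3}; g ≡ 0 at y ∈ {5, 10}; common: ∅.
  x = 8: f ≡ 0 at y ∈ {3}; g ≡ 0 at y ∈ ∅; common: ∅.
  x = 9: f ≡ 0 at y ∈ {3}; g ≡ 0 at y ∈ ∅; common: ∅.
  x = 10: f ≡ 0 at y ∈ {3}; g ≡ 0 at y ∈ ∅; common: ∅.
Collecting: common zeros = {(5, 3)}, so the count is 1.
Comparison with the Bézout bound: 1 ≤ 2 = deg(f)·deg(g), as expected for curves with no common component (the affine F_11-count falls short of the bound because intersections may lie at infinity, over extension fields, or carry multiplicity).


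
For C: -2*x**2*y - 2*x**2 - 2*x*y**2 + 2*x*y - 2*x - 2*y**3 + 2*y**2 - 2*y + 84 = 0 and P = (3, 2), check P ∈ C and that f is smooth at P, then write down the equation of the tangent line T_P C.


Tangent line at P: -42*x - 54*y + 234 = 0.

Step 1: f(3, 2) = 0, so P lies on C.
Step 2: partial derivatives
  f_x(x, y) = -4*x*y - 4*x - 2*y**2 + 2*y - 2, f_y(x, y) = -2*x**2 - 4*x*y + 2*x - 6*y**2 + 4*y - 2.
  f_x(P) = -42, f_y(P) = -54 (gradient nonzero, so P is smooth).
Step 3: tangent line at P: -42·(x − 3) + -54·(y − 2) = 0.
Expanding: -42*x - 54*y + 234 = 0.


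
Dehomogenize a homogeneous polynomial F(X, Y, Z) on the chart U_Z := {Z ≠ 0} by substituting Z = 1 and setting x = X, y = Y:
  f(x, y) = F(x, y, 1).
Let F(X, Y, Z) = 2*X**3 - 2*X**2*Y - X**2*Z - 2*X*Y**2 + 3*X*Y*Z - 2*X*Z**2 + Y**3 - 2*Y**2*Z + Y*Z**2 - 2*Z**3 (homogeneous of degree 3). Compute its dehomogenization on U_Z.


f(x, y) = 2*x**3 - 2*x**2*y - x**2 - 2*x*y**2 + 3*x*y - 2*x + y**3 - 2*y**2 + y - 2

On U_Z we set Z = 1. Each monomial c·X^i·Y^j·Z^k in F becomes c·x^i·y^j·1^k = c·x^i·y^j.
Substituting Z = 1: F(X, Y, 1) = 2*x**3 - 2*x**2*y - x**2 - 2*x*y**2 + 3*x*y - 2*x + y**3 - 2*y**2 + y - 2.
Note: deg(f) ≤ deg(F) = 3; strict inequality happens when F is divisible by Z (lost terms).


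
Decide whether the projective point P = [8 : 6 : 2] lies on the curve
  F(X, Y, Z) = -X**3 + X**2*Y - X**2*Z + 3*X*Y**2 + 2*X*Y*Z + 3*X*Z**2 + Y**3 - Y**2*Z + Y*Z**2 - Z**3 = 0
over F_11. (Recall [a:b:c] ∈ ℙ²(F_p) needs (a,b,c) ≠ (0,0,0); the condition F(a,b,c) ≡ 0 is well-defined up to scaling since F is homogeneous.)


F(8,6,2) ≡ 0 (mod 11); P is on the curve.

Evaluate F(8, 6, 2) term-by-term (mod 11).
  -X**3 ↦ -1·512·1·1 = -512
  X**2*Y ↦ 1·64·6·1 = 384
  -X**2*Z ↦ -1·64·1·2 = -128
  3*X*Y**2 ↦ 3·8·36·1 = 864
  2*X*Y*Z ↦ 2·8·6·2 = 192
  3*X*Z**2 ↦ 3·8·1·4 = 96
  Y**3 ↦ 1·1·216·1 = 216
  -Y**2*Z ↦ -1·1·36·2 = -72
  Y*Z**2 ↦ 1·1·6·4 = 24
  -Z**3 ↦ -1·1·1·8 = -8
Sum: F(8, 6, 2) = (-512) + (384) + (-128) + (864) + (192) + (96) + (216) + (-72) + (24) + (-8) = 1056.
Reducing mod 11: 1056 ≡ 0 (mod 11).
Since F(a, b, c) ≡ 0 (mod 11), P lies on the curve.
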